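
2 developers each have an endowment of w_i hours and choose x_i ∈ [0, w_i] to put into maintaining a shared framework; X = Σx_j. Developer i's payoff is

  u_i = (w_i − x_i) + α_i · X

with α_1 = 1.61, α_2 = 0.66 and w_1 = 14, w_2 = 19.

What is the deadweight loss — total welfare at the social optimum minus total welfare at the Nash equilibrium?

∂u_i/∂x_i = α_i − 1, so developer i contributes w_i if α_i > 1, else 0.
α_i > 1 for i ∈ {1}; NE contributions (14, 0), X = 14.
W^NE = Σw_i − X^NE + (Σα_i)·X^NE = 33 + 1.27·14 = 50.78.
Planner: ∂(Σu_j)/∂x_i = Σα_j − 1 = 1.27 > 0, so everyone contributes w_i; X^SO = 33, W^SO = 33 + 1.27·33 = 74.91.
Deadweight loss = 24.13.

24.13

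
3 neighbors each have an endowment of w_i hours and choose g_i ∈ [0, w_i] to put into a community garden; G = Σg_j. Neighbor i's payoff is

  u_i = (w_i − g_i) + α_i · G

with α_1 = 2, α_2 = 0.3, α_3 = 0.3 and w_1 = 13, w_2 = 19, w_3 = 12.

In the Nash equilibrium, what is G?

∂u_i/∂g_i = α_i − 1, so neighbor i contributes w_i if α_i > 1, else 0.
α_i > 1 for i ∈ {1}; NE contributions (13, 0, 0), G = 13.

13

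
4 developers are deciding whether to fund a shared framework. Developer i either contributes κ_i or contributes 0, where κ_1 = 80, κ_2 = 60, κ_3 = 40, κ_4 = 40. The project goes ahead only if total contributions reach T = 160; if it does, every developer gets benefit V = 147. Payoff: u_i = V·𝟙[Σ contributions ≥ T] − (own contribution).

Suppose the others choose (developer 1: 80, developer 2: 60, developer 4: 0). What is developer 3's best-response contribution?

Others' total = 140. Contributing 40 brings total to 180 ≥ 160: gain V − κ_3 = 107.
Best response: 40.

40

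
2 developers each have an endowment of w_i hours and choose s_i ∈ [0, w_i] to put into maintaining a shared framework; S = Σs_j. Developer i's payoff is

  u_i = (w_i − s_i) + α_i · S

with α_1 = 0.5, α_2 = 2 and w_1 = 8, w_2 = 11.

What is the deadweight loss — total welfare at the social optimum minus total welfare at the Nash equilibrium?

12

∂u_i/∂s_i = α_i − 1, so developer i contributes w_i if α_i > 1, else 0.
α_i > 1 for i ∈ {2}; NE contributions (0, 11), S = 11.
W^NE = Σw_i − S^NE + (Σα_i)·S^NE = 19 + 1.5·11 = 35.5.
Planner: ∂(Σu_j)/∂s_i = Σα_j − 1 = 1.5 > 0, so everyone contributes w_i; S^SO = 19, W^SO = 19 + 1.5·19 = 47.5.
Deadweight loss = 12.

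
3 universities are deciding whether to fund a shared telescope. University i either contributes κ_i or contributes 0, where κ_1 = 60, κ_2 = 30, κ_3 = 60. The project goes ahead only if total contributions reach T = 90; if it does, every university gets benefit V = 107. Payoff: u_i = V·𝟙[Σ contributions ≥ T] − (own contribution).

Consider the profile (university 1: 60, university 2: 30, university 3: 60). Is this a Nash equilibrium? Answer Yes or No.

Total = 150 ≥ 90: provided.
University 1 (pledges 60, payoff 47): dropping to 0 → total 90, payoff 107. Profitable deviation.

No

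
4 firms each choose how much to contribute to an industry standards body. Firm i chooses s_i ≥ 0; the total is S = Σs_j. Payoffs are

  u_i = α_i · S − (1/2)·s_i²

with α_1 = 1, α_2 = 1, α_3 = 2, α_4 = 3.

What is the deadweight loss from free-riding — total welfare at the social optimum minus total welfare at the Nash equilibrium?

Firm i's FOC: ∂u_i/∂s_i = α_i − s_i = 0, so s_i* = α_i.
NE contributions = (1, 1, 2, 3); S = 7.
W^NE = (Σα)·S − ½Σα_i² = 7² − ½·15 = 41.5.
Planner sets s_i = Σα_j = 7 for every i, so S^SO = 4·7 = 28.
W^SO = (Σα)·S^SO − ½·4·(Σα)² = (4/2)·7² = 98.
Deadweight loss = W^SO − W^NE = 56.5.

56.5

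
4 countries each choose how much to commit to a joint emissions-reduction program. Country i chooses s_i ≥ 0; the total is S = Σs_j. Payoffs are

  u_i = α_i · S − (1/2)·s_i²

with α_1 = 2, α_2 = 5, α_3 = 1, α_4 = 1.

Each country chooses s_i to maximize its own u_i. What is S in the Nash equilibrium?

Country i's FOC: ∂u_i/∂s_i = α_i − s_i = 0, so s_i* = α_i.
NE contributions = (2, 5, 1, 1); S = 9.

9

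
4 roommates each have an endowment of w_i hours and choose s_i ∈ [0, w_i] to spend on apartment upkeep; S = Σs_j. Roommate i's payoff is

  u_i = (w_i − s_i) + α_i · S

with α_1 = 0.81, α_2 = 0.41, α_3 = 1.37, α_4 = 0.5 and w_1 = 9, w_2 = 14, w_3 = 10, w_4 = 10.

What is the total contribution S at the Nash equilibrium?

10

∂u_i/∂s_i = α_i − 1, so roommate i contributes w_i if α_i > 1, else 0.
α_i > 1 for i ∈ {3}; NE contributions (0, 0, 10, 0), S = 10.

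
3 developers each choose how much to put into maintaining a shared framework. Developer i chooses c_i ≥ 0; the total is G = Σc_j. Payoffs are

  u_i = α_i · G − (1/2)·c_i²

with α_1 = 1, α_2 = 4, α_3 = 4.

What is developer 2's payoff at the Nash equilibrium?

28

Developer i's FOC: ∂u_i/∂c_i = α_i − c_i = 0, so c_i* = α_i.
NE contributions = (1, 4, 4); G = 9.
u_2 = α_2·G − ½·(c_2)² = 4·9 − ½·4² = 28.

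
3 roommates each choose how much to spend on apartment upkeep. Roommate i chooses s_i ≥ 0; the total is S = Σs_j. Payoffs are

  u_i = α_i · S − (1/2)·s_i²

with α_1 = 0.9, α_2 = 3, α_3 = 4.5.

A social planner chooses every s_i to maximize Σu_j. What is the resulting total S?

Planner FOC: ∂(Σu_j)/∂s_i = (Σα_j) − s_i = 0, so s_i^SO = Σα_j = 8.4 for every i; S^SO = 25.2.

25.2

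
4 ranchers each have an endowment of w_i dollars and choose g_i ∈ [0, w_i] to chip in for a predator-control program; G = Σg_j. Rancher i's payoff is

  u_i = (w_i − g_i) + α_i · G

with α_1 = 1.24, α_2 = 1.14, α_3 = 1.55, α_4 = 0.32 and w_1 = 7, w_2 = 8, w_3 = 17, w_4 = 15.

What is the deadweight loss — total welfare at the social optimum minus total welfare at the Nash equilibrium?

∂u_i/∂g_i = α_i − 1, so rancher i contributes w_i if α_i > 1, else 0.
α_i > 1 for i ∈ {1, 2, 3}; NE contributions (7, 8, 17, 0), G = 32.
W^NE = Σw_i − G^NE + (Σα_i)·G^NE = 47 + 3.25·32 = 151.
Planner: ∂(Σu_j)/∂g_i = Σα_j − 1 = 3.25 > 0, so everyone contributes w_i; G^SO = 47, W^SO = 47 + 3.25·47 = 199.75.
Deadweight loss = 48.75.

48.75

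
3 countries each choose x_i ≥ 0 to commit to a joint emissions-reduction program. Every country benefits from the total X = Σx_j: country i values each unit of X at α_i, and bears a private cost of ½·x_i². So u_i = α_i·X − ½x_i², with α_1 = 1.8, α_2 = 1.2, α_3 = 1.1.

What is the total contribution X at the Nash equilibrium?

4.1

Country i's FOC: ∂u_i/∂x_i = α_i − x_i = 0, so x_i* = α_i.
NE contributions = (1.8, 1.2, 1.1); X = 4.1.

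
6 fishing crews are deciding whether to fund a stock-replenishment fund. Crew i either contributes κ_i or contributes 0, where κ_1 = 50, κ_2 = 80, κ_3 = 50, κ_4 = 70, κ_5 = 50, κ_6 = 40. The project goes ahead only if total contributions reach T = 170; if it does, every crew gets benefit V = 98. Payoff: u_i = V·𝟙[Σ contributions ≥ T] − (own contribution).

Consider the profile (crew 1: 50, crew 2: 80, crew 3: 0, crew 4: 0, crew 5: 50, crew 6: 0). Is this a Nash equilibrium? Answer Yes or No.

Total = 180 ≥ 170: provided.
Crew 1 (pledges 50, payoff 48): dropping to 0 → total 130, payoff 0. No gain.
Crew 2 (pledges 80, payoff 18): dropping to 0 → total 100, payoff 0. No gain.
Crew 3 (pledges 0, payoff 98): pledging 50 → total 230, payoff 48. No gain.
Crew 4 (pledges 0, payoff 98): pledging 70 → total 250, payoff 28. No gain.
Crew 5 (pledges 50, payoff 48): dropping to 0 → total 130, payoff 0. No gain.
Crew 6 (pledges 0, payoff 98): pledging 40 → total 220, payoff 58. No gain.

Yes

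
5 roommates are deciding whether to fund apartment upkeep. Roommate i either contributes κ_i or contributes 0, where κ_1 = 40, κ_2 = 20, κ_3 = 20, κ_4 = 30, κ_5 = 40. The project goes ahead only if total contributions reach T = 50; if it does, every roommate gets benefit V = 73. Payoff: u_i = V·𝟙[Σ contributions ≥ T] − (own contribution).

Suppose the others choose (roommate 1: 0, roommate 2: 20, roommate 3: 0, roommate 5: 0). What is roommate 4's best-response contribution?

Others' total = 20. Contributing 30 brings total to 50 ≥ 50: gain V − κ_4 = 43.
Best response: 30.

30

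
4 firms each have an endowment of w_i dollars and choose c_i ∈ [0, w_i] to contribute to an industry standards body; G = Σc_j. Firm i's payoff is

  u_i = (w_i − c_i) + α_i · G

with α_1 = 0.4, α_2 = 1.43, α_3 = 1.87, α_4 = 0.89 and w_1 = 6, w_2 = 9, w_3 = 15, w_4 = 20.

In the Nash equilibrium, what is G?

24

∂u_i/∂c_i = α_i − 1, so firm i contributes w_i if α_i > 1, else 0.
α_i > 1 for i ∈ {2, 3}; NE contributions (0, 9, 15, 0), G = 24.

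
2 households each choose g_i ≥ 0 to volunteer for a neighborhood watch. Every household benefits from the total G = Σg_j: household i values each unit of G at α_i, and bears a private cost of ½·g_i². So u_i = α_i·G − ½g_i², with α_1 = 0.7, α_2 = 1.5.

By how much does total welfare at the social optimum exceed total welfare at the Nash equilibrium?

1.37

Household i's FOC: ∂u_i/∂g_i = α_i − g_i = 0, so g_i* = α_i.
NE contributions = (0.7, 1.5); G = 2.2.
W^NE = (Σα)·G − ½Σα_i² = 2.2² − ½·2.74 = 3.47.
Planner sets g_i = Σα_j = 2.2 for every i, so G^SO = 2·2.2 = 4.4.
W^SO = (Σα)·G^SO − ½·2·(Σα)² = (2/2)·2.2² = 4.84.
Deadweight loss = W^SO − W^NE = 1.37.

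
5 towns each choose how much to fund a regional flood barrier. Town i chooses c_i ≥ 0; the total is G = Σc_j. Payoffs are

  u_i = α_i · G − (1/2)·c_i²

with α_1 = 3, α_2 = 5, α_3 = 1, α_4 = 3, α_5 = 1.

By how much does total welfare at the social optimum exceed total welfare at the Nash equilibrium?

Town i's FOC: ∂u_i/∂c_i = α_i − c_i = 0, so c_i* = α_i.
NE contributions = (3, 5, 1, 3, 1); G = 13.
W^NE = (Σα)·G − ½Σα_i² = 13² − ½·45 = 146.5.
Planner sets c_i = Σα_j = 13 for every i, so G^SO = 5·13 = 65.
W^SO = (Σα)·G^SO − ½·5·(Σα)² = (5/2)·13² = 422.5.
Deadweight loss = W^SO − W^NE = 276.

276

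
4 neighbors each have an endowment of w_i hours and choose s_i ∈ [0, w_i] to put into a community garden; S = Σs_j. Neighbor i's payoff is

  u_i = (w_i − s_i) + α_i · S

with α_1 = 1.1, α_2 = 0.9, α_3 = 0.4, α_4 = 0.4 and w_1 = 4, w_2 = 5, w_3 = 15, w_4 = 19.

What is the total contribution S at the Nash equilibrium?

∂u_i/∂s_i = α_i − 1, so neighbor i contributes w_i if α_i > 1, else 0.
α_i > 1 for i ∈ {1}; NE contributions (4, 0, 0, 0), S = 4.

4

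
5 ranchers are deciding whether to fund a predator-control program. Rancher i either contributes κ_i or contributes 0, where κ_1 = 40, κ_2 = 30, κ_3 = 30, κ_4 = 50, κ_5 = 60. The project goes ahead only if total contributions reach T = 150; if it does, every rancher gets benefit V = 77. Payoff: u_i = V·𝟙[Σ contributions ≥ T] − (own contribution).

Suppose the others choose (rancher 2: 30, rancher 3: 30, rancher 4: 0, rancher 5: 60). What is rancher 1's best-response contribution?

Others' total = 120. Contributing 40 brings total to 160 ≥ 150: gain V − κ_1 = 37.
Best response: 40.

40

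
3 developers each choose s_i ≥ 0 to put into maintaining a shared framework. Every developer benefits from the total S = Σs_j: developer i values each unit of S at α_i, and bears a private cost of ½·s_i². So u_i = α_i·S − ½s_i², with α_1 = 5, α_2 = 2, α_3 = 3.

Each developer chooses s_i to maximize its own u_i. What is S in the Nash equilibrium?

10

Developer i's FOC: ∂u_i/∂s_i = α_i − s_i = 0, so s_i* = α_i.
NE contributions = (5, 2, 3); S = 10.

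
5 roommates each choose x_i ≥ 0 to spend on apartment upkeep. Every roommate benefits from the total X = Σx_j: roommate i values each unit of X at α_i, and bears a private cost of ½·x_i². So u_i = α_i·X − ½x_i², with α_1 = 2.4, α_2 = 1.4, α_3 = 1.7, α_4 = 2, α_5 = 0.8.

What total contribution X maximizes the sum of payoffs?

41.5

Planner FOC: ∂(Σu_j)/∂x_i = (Σα_j) − x_i = 0, so x_i^SO = Σα_j = 8.3 for every i; X^SO = 41.5.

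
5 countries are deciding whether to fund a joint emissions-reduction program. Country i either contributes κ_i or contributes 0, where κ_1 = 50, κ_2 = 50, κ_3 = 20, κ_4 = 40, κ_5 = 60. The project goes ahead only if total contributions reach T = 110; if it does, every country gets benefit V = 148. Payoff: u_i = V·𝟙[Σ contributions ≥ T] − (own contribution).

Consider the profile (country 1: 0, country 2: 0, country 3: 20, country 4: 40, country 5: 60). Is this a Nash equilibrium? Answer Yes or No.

Total = 120 ≥ 110: provided.
Country 1 (pledges 0, payoff 148): pledging 50 → total 170, payoff 98. No gain.
Country 2 (pledges 0, payoff 148): pledging 50 → total 170, payoff 98. No gain.
Country 3 (pledges 20, payoff 128): dropping to 0 → total 100, payoff 0. No gain.
Country 4 (pledges 40, payoff 108): dropping to 0 → total 80, payoff 0. No gain.
Country 5 (pledges 60, payoff 88): dropping to 0 → total 60, payoff 0. No gain.

Yes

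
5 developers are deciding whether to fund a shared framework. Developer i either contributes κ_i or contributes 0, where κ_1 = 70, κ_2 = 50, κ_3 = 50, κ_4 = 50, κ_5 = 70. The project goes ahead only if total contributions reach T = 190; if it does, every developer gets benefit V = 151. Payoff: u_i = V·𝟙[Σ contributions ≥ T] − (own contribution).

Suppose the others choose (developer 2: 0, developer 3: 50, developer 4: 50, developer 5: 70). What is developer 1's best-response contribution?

Others' total = 170. Contributing 70 brings total to 240 ≥ 190: gain V − κ_1 = 81.
Best response: 70.

70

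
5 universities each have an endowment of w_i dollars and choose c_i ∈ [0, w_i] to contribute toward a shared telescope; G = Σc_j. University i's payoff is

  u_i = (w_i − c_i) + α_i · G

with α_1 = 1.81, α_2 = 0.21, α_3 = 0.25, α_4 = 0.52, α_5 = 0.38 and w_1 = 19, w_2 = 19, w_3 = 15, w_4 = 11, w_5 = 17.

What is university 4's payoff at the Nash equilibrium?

20.88

∂u_i/∂c_i = α_i − 1, so university i contributes w_i if α_i > 1, else 0.
α_i > 1 for i ∈ {1}; NE contributions (19, 0, 0, 0, 0), G = 19.
u_4 = (11 − 0) + 0.52·19 = 20.88.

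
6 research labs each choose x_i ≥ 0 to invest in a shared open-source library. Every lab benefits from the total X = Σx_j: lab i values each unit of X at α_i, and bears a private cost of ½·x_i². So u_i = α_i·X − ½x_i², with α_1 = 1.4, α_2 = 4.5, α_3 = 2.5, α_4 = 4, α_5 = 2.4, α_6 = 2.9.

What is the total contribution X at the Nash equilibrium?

17.7

Lab i's FOC: ∂u_i/∂x_i = α_i − x_i = 0, so x_i* = α_i.
NE contributions = (1.4, 4.5, 2.5, 4, 2.4, 2.9); X = 17.7.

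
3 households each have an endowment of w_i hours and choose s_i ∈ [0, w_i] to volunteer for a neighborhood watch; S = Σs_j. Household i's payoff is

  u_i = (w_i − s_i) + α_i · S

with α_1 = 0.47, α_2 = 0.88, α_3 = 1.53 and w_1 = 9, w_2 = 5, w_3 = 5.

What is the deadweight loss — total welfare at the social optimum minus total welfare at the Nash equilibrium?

∂u_i/∂s_i = α_i − 1, so household i contributes w_i if α_i > 1, else 0.
α_i > 1 for i ∈ {3}; NE contributions (0, 0, 5), S = 5.
W^NE = Σw_i − S^NE + (Σα_i)·S^NE = 19 + 1.88·5 = 28.4.
Planner: ∂(Σu_j)/∂s_i = Σα_j − 1 = 1.88 > 0, so everyone contributes w_i; S^SO = 19, W^SO = 19 + 1.88·19 = 54.72.
Deadweight loss = 26.32.

26.32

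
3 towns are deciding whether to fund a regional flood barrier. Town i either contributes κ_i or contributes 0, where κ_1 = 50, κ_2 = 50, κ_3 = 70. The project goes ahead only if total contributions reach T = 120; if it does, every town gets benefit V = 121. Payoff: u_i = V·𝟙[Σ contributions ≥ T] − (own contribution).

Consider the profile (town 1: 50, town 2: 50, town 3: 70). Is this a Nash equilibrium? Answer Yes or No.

Total = 170 ≥ 120: provided.
Town 1 (pledges 50, payoff 71): dropping to 0 → total 120, payoff 121. Profitable deviation.

No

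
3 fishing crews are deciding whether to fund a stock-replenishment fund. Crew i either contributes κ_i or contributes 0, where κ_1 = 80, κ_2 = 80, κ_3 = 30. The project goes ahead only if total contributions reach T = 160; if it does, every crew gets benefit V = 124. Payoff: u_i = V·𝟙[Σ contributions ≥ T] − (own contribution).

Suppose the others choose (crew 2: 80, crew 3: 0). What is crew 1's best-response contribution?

80

Others' total = 80. Contributing 80 brings total to 160 ≥ 160: gain V − κ_1 = 44.
Best response: 80.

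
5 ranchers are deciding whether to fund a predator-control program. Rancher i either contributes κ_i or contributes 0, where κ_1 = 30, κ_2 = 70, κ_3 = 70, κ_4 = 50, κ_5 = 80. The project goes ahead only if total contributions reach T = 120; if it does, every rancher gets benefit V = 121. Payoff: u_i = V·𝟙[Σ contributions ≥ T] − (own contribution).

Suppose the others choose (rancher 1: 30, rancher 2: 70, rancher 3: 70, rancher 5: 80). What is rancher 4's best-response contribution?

Others' total = 250 ≥ 120; contributing adds cost 50 for no extra benefit.
Best response: 0.

0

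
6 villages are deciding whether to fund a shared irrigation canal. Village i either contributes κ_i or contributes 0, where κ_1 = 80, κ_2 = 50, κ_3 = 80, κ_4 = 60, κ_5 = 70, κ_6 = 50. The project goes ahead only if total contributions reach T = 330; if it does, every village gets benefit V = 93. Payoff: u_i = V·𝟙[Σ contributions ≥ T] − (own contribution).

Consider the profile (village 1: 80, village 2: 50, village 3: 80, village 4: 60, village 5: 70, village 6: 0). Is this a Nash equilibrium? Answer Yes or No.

Total = 340 ≥ 330: provided.
Village 1 (pledges 80, payoff 13): dropping to 0 → total 260, payoff 0. No gain.
Village 2 (pledges 50, payoff 43): dropping to 0 → total 290, payoff 0. No gain.
Village 3 (pledges 80, payoff 13): dropping to 0 → total 260, payoff 0. No gain.
Village 4 (pledges 60, payoff 33): dropping to 0 → total 280, payoff 0. No gain.
Village 5 (pledges 70, payoff 23): dropping to 0 → total 270, payoff 0. No gain.
Village 6 (pledges 0, payoff 93): pledging 50 → total 390, payoff 43. No gain.

Yes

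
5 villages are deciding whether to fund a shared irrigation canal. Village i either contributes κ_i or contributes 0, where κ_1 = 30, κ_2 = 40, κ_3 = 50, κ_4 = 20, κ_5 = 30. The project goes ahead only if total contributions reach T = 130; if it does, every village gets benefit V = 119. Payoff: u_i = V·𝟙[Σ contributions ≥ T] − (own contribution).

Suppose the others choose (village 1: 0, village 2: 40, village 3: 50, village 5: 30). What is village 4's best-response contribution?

Others' total = 120. Contributing 20 brings total to 140 ≥ 130: gain V − κ_4 = 99.
Best response: 20.

20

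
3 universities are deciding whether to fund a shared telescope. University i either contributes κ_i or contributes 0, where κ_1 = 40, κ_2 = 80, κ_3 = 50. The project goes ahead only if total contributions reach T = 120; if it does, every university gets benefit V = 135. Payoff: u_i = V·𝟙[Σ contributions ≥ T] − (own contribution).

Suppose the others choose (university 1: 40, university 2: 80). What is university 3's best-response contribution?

0

Others' total = 120 ≥ 120; contributing adds cost 50 for no extra benefit.
Best response: 0.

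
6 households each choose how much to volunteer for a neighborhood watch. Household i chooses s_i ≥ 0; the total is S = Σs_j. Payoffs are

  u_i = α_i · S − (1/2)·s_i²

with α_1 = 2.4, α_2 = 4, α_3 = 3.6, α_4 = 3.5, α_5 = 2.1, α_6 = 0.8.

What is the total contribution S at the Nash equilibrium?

Household i's FOC: ∂u_i/∂s_i = α_i − s_i = 0, so s_i* = α_i.
NE contributions = (2.4, 4, 3.6, 3.5, 2.1, 0.8); S = 16.4.

16.4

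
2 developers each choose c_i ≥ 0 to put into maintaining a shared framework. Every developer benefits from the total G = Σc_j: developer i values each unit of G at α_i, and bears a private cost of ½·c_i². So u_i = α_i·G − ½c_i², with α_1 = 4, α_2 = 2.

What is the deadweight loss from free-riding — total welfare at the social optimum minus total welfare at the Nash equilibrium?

Developer i's FOC: ∂u_i/∂c_i = α_i − c_i = 0, so c_i* = α_i.
NE contributions = (4, 2); G = 6.
W^NE = (Σα)·G − ½Σα_i² = 6² − ½·20 = 26.
Planner sets c_i = Σα_j = 6 for every i, so G^SO = 2·6 = 12.
W^SO = (Σα)·G^SO − ½·2·(Σα)² = (2/2)·6² = 36.
Deadweight loss = W^SO − W^NE = 10.

10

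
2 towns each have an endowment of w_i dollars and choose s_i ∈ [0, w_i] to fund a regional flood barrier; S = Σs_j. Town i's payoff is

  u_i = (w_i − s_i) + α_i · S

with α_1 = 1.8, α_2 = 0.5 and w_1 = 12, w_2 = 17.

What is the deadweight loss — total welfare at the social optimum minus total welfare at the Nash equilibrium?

∂u_i/∂s_i = α_i − 1, so town i contributes w_i if α_i > 1, else 0.
α_i > 1 for i ∈ {1}; NE contributions (12, 0), S = 12.
W^NE = Σw_i − S^NE + (Σα_i)·S^NE = 29 + 1.3·12 = 44.6.
Planner: ∂(Σu_j)/∂s_i = Σα_j − 1 = 1.3 > 0, so everyone contributes w_i; S^SO = 29, W^SO = 29 + 1.3·29 = 66.7.
Deadweight loss = 22.1.

22.1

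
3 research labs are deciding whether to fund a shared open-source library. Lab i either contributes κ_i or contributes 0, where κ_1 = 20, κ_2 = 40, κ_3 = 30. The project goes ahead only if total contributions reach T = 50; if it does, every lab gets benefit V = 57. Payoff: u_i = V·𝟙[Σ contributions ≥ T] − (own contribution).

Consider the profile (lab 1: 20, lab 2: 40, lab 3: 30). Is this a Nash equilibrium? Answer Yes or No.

No

Total = 90 ≥ 50: provided.
Lab 1 (pledges 20, payoff 37): dropping to 0 → total 70, payoff 57. Profitable deviation.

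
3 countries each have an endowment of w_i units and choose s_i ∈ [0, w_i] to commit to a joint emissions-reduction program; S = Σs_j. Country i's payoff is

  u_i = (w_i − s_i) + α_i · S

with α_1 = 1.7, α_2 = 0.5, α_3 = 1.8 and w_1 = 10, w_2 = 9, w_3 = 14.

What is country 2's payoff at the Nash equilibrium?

21

∂u_i/∂s_i = α_i − 1, so country i contributes w_i if α_i > 1, else 0.
α_i > 1 for i ∈ {1, 3}; NE contributions (10, 0, 14), S = 24.
u_2 = (9 − 0) + 0.5·24 = 21.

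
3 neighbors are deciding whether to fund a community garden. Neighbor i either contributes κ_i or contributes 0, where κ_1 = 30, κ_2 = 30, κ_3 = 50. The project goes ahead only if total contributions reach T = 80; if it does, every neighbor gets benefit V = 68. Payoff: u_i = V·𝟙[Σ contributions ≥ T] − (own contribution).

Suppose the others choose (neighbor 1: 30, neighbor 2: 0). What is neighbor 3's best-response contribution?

50

Others' total = 30. Contributing 50 brings total to 80 ≥ 80: gain V − κ_3 = 18.
Best response: 50.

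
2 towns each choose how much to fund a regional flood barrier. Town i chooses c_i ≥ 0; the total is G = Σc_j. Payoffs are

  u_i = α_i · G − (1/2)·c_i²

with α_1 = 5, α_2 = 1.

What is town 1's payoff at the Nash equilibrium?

17.5

Town i's FOC: ∂u_i/∂c_i = α_i − c_i = 0, so c_i* = α_i.
NE contributions = (5, 1); G = 6.
u_1 = α_1·G − ½·(c_1)² = 5·6 − ½·5² = 17.5.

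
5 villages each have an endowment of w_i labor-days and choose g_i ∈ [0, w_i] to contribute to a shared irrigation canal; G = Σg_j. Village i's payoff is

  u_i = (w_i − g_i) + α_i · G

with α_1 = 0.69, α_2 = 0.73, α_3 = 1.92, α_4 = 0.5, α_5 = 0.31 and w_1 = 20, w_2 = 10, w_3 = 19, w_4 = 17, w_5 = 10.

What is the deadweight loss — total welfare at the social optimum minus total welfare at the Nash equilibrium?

179.55

∂u_i/∂g_i = α_i − 1, so village i contributes w_i if α_i > 1, else 0.
α_i > 1 for i ∈ {3}; NE contributions (0, 0, 19, 0, 0), G = 19.
W^NE = Σw_i − G^NE + (Σα_i)·G^NE = 76 + 3.15·19 = 135.85.
Planner: ∂(Σu_j)/∂g_i = Σα_j − 1 = 3.15 > 0, so everyone contributes w_i; G^SO = 76, W^SO = 76 + 3.15·76 = 315.4.
Deadweight loss = 179.55.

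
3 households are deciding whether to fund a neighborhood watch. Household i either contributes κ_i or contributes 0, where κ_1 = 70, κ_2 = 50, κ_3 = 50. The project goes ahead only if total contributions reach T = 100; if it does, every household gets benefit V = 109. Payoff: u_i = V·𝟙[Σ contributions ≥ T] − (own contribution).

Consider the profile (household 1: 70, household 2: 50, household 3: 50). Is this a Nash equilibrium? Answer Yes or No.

No

Total = 170 ≥ 100: provided.
Household 1 (pledges 70, payoff 39): dropping to 0 → total 100, payoff 109. Profitable deviation.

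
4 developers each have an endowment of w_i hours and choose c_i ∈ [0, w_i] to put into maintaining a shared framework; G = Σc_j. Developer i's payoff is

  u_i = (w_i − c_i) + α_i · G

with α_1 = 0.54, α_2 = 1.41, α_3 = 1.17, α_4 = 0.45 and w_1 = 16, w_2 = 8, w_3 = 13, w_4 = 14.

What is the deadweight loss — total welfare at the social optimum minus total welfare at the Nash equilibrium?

∂u_i/∂c_i = α_i − 1, so developer i contributes w_i if α_i > 1, else 0.
α_i > 1 for i ∈ {2, 3}; NE contributions (0, 8, 13, 0), G = 21.
W^NE = Σw_i − G^NE + (Σα_i)·G^NE = 51 + 2.57·21 = 104.97.
Planner: ∂(Σu_j)/∂c_i = Σα_j − 1 = 2.57 > 0, so everyone contributes w_i; G^SO = 51, W^SO = 51 + 2.57·51 = 182.07.
Deadweight loss = 77.1.

77.1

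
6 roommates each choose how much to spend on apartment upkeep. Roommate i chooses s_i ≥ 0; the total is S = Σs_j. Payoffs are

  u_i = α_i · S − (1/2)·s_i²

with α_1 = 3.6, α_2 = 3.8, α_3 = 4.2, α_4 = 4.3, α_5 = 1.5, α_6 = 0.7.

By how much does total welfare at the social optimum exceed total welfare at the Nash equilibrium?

Roommate i's FOC: ∂u_i/∂s_i = α_i − s_i = 0, so s_i* = α_i.
NE contributions = (3.6, 3.8, 4.2, 4.3, 1.5, 0.7); S = 18.1.
W^NE = (Σα)·S − ½Σα_i² = 18.1² − ½·66.27 = 294.475.
Planner sets s_i = Σα_j = 18.1 for every i, so S^SO = 6·18.1 = 108.6.
W^SO = (Σα)·S^SO − ½·6·(Σα)² = (6/2)·18.1² = 982.83.
Deadweight loss = W^SO − W^NE = 688.355.

688.355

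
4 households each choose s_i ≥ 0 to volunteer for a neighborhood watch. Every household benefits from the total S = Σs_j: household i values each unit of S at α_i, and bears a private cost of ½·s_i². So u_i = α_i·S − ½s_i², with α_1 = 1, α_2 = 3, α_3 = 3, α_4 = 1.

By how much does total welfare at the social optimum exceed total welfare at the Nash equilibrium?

Household i's FOC: ∂u_i/∂s_i = α_i − s_i = 0, so s_i* = α_i.
NE contributions = (1, 3, 3, 1); S = 8.
W^NE = (Σα)·S − ½Σα_i² = 8² − ½·20 = 54.
Planner sets s_i = Σα_j = 8 for every i, so S^SO = 4·8 = 32.
W^SO = (Σα)·S^SO − ½·4·(Σα)² = (4/2)·8² = 128.
Deadweight loss = W^SO − W^NE = 74.

74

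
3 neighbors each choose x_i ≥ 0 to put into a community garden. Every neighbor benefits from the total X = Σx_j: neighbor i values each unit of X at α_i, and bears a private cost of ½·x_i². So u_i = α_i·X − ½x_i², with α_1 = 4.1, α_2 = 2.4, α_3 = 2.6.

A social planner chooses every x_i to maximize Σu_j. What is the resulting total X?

27.3

Planner FOC: ∂(Σu_j)/∂x_i = (Σα_j) − x_i = 0, so x_i^SO = Σα_j = 9.1 for every i; X^SO = 27.3.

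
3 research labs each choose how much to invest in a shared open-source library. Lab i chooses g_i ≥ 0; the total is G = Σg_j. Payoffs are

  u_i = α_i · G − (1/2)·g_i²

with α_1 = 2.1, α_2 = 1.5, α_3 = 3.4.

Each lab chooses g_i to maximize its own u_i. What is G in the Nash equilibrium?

7

Lab i's FOC: ∂u_i/∂g_i = α_i − g_i = 0, so g_i* = α_i.
NE contributions = (2.1, 1.5, 3.4); G = 7.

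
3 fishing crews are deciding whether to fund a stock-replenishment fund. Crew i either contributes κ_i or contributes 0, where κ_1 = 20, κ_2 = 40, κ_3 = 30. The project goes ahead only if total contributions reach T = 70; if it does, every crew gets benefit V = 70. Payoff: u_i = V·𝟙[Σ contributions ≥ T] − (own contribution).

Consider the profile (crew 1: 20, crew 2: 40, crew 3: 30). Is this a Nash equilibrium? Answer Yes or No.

No

Total = 90 ≥ 70: provided.
Crew 1 (pledges 20, payoff 50): dropping to 0 → total 70, payoff 70. Profitable deviation.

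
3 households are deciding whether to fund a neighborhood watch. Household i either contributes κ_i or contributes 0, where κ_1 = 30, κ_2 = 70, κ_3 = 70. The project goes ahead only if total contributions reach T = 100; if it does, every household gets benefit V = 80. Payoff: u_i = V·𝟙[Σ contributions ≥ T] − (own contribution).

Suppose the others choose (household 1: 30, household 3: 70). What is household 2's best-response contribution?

0

Others' total = 100 ≥ 100; contributing adds cost 70 for no extra benefit.
Best response: 0.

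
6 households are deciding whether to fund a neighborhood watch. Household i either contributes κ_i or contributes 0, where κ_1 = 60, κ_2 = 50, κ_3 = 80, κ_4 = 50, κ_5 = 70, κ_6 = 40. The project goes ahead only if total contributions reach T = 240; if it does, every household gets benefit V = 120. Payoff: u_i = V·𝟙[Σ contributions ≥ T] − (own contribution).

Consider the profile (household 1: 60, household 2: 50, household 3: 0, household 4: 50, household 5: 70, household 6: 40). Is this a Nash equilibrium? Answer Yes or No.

Total = 270 ≥ 240: provided.
Household 1 (pledges 60, payoff 60): dropping to 0 → total 210, payoff 0. No gain.
Household 2 (pledges 50, payoff 70): dropping to 0 → total 220, payoff 0. No gain.
Household 3 (pledges 0, payoff 120): pledging 80 → total 350, payoff 40. No gain.
Household 4 (pledges 50, payoff 70): dropping to 0 → total 220, payoff 0. No gain.
Household 5 (pledges 70, payoff 50): dropping to 0 → total 200, payoff 0. No gain.
Household 6 (pledges 40, payoff 80): dropping to 0 → total 230, payoff 0. No gain.

Yes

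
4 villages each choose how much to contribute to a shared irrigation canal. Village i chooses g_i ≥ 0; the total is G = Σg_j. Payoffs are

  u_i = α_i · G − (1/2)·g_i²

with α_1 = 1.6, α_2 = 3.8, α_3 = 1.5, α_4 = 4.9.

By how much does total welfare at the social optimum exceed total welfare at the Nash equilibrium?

160.87

Village i's FOC: ∂u_i/∂g_i = α_i − g_i = 0, so g_i* = α_i.
NE contributions = (1.6, 3.8, 1.5, 4.9); G = 11.8.
W^NE = (Σα)·G − ½Σα_i² = 11.8² − ½·43.26 = 117.61.
Planner sets g_i = Σα_j = 11.8 for every i, so G^SO = 4·11.8 = 47.2.
W^SO = (Σα)·G^SO − ½·4·(Σα)² = (4/2)·11.8² = 278.48.
Deadweight loss = W^SO − W^NE = 160.87.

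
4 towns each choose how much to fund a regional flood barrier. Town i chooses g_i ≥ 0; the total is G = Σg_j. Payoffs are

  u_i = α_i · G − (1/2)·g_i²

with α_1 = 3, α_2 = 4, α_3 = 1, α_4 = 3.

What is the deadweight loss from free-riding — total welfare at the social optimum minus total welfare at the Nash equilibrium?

138.5

Town i's FOC: ∂u_i/∂g_i = α_i − g_i = 0, so g_i* = α_i.
NE contributions = (3, 4, 1, 3); G = 11.
W^NE = (Σα)·G − ½Σα_i² = 11² − ½·35 = 103.5.
Planner sets g_i = Σα_j = 11 for every i, so G^SO = 4·11 = 44.
W^SO = (Σα)·G^SO − ½·4·(Σα)² = (4/2)·11² = 242.
Deadweight loss = W^SO − W^NE = 138.5.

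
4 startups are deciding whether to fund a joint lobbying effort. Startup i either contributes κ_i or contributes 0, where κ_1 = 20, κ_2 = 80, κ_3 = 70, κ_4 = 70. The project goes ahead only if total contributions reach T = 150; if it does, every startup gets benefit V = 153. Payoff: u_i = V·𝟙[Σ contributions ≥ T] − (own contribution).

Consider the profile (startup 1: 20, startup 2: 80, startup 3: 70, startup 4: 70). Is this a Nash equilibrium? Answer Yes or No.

Total = 240 ≥ 150: provided.
Startup 1 (pledges 20, payoff 133): dropping to 0 → total 220, payoff 153. Profitable deviation.

No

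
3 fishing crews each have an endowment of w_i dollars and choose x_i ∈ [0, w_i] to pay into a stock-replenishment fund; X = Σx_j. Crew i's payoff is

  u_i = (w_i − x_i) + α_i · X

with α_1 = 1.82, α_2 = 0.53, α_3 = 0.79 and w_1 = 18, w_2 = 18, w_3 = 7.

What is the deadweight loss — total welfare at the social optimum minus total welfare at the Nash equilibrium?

53.5

∂u_i/∂x_i = α_i − 1, so crew i contributes w_i if α_i > 1, else 0.
α_i > 1 for i ∈ {1}; NE contributions (18, 0, 0), X = 18.
W^NE = Σw_i − X^NE + (Σα_i)·X^NE = 43 + 2.14·18 = 81.52.
Planner: ∂(Σu_j)/∂x_i = Σα_j − 1 = 2.14 > 0, so everyone contributes w_i; X^SO = 43, W^SO = 43 + 2.14·43 = 135.02.
Deadweight loss = 53.5.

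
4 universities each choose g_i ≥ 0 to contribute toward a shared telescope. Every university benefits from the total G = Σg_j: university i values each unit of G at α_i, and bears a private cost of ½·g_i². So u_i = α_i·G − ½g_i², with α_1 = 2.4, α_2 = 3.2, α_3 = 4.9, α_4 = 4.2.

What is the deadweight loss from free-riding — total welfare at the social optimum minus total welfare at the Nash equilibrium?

University i's FOC: ∂u_i/∂g_i = α_i − g_i = 0, so g_i* = α_i.
NE contributions = (2.4, 3.2, 4.9, 4.2); G = 14.7.
W^NE = (Σα)·G − ½Σα_i² = 14.7² − ½·57.65 = 187.265.
Planner sets g_i = Σα_j = 14.7 for every i, so G^SO = 4·14.7 = 58.8.
W^SO = (Σα)·G^SO − ½·4·(Σα)² = (4/2)·14.7² = 432.18.
Deadweight loss = W^SO − W^NE = 244.915.

244.915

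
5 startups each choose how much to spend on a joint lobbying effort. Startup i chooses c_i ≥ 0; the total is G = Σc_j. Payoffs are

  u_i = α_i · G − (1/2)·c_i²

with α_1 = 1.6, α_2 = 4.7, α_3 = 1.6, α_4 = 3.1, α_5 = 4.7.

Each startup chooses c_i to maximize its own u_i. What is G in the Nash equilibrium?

15.7

Startup i's FOC: ∂u_i/∂c_i = α_i − c_i = 0, so c_i* = α_i.
NE contributions = (1.6, 4.7, 1.6, 3.1, 4.7); G = 15.7.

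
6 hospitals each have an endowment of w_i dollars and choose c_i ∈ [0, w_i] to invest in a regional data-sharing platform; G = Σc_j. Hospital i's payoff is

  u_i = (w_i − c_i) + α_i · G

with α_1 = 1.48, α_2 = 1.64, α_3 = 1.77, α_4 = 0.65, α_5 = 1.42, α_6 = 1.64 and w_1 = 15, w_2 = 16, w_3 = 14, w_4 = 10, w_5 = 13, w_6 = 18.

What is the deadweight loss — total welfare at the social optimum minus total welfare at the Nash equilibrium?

∂u_i/∂c_i = α_i − 1, so hospital i contributes w_i if α_i > 1, else 0.
α_i > 1 for i ∈ {1, 2, 3, 5, 6}; NE contributions (15, 16, 14, 0, 13, 18), G = 76.
W^NE = Σw_i − G^NE + (Σα_i)·G^NE = 86 + 7.6·76 = 663.6.
Planner: ∂(Σu_j)/∂c_i = Σα_j − 1 = 7.6 > 0, so everyone contributes w_i; G^SO = 86, W^SO = 86 + 7.6·86 = 739.6.
Deadweight loss = 76.

76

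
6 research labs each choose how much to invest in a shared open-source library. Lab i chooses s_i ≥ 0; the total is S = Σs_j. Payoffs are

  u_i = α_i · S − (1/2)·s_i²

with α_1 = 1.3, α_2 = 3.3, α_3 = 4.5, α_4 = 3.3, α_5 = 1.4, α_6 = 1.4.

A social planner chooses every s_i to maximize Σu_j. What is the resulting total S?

Planner FOC: ∂(Σu_j)/∂s_i = (Σα_j) − s_i = 0, so s_i^SO = Σα_j = 15.2 for every i; S^SO = 91.2.

91.2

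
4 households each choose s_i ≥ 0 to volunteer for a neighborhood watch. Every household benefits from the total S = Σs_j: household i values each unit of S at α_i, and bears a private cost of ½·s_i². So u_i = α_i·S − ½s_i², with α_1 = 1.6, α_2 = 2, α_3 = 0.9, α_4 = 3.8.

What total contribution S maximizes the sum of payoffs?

Planner FOC: ∂(Σu_j)/∂s_i = (Σα_j) − s_i = 0, so s_i^SO = Σα_j = 8.3 for every i; S^SO = 33.2.

33.2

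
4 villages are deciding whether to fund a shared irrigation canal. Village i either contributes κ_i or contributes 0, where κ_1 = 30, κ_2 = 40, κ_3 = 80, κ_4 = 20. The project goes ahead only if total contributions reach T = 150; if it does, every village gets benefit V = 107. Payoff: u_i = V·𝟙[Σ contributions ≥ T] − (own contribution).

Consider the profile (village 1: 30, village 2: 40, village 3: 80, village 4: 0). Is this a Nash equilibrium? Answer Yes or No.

Total = 150 ≥ 150: provided.
Village 1 (pledges 30, payoff 77): dropping to 0 → total 120, payoff 0. No gain.
Village 2 (pledges 40, payoff 67): dropping to 0 → total 110, payoff 0. No gain.
Village 3 (pledges 80, payoff 27): dropping to 0 → total 70, payoff 0. No gain.
Village 4 (pledges 0, payoff 107): pledging 20 → total 170, payoff 87. No gain.

Yes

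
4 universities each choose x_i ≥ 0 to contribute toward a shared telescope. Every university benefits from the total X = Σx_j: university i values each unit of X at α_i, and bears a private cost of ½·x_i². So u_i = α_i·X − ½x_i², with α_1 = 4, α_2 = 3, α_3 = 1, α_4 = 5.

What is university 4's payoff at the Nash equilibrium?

52.5

University i's FOC: ∂u_i/∂x_i = α_i − x_i = 0, so x_i* = α_i.
NE contributions = (4, 3, 1, 5); X = 13.
u_4 = α_4·X − ½·(x_4)² = 5·13 − ½·5² = 52.5.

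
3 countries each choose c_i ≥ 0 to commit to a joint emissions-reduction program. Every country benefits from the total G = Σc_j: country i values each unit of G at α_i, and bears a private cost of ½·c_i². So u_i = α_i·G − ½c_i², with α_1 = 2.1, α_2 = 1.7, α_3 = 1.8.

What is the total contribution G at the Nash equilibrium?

5.6

Country i's FOC: ∂u_i/∂c_i = α_i − c_i = 0, so c_i* = α_i.
NE contributions = (2.1, 1.7, 1.8); G = 5.6.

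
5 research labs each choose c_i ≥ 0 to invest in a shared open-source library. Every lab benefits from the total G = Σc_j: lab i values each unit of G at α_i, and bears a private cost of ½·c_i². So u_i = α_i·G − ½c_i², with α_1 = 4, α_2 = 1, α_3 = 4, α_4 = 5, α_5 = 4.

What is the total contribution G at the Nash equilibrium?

18

Lab i's FOC: ∂u_i/∂c_i = α_i − c_i = 0, so c_i* = α_i.
NE contributions = (4, 1, 4, 5, 4); G = 18.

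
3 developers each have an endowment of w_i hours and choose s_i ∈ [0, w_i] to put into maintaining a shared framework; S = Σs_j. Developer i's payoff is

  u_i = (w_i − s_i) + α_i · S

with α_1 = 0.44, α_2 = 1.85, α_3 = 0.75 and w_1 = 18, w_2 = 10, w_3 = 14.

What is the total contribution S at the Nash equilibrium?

10

∂u_i/∂s_i = α_i − 1, so developer i contributes w_i if α_i > 1, else 0.
α_i > 1 for i ∈ {2}; NE contributions (0, 10, 0), S = 10.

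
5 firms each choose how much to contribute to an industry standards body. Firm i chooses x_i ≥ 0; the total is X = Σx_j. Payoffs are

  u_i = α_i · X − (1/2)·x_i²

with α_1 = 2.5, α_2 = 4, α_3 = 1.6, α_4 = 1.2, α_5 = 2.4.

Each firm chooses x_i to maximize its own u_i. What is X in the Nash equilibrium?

11.7

Firm i's FOC: ∂u_i/∂x_i = α_i − x_i = 0, so x_i* = α_i.
NE contributions = (2.5, 4, 1.6, 1.2, 2.4); X = 11.7.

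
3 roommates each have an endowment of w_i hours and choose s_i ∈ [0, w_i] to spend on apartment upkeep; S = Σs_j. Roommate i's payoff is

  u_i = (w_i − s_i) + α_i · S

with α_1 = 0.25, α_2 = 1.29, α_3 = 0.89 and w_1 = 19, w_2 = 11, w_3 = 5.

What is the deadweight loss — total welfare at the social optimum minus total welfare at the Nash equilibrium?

34.32

∂u_i/∂s_i = α_i − 1, so roommate i contributes w_i if α_i > 1, else 0.
α_i > 1 for i ∈ {2}; NE contributions (0, 11, 0), S = 11.
W^NE = Σw_i − S^NE + (Σα_i)·S^NE = 35 + 1.43·11 = 50.73.
Planner: ∂(Σu_j)/∂s_i = Σα_j − 1 = 1.43 > 0, so everyone contributes w_i; S^SO = 35, W^SO = 35 + 1.43·35 = 85.05.
Deadweight loss = 34.32.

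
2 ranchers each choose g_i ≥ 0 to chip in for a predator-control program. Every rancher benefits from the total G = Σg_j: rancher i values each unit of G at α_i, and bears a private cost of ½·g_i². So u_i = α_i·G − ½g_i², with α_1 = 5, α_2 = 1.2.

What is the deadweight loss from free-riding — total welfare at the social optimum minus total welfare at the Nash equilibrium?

Rancher i's FOC: ∂u_i/∂g_i = α_i − g_i = 0, so g_i* = α_i.
NE contributions = (5, 1.2); G = 6.2.
W^NE = (Σα)·G − ½Σα_i² = 6.2² − ½·26.44 = 25.22.
Planner sets g_i = Σα_j = 6.2 for every i, so G^SO = 2·6.2 = 12.4.
W^SO = (Σα)·G^SO − ½·2·(Σα)² = (2/2)·6.2² = 38.44.
Deadweight loss = W^SO − W^NE = 13.22.

13.22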